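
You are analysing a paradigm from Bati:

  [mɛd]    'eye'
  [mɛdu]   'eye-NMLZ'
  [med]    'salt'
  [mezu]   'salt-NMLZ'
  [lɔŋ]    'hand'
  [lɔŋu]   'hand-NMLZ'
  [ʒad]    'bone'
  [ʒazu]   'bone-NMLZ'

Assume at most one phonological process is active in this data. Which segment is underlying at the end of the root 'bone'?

/z/

In [ʒad] and [ʒazu] the final segment of 'bone' alternates: [d] ~ [z].
Compare 'eye', with invariant [d] in [mɛd] and [mɛdu]: an analysis with underlying /d/ and a rule producing [z] before the NMLZ suffix would wrongly predict alternation here too.
The underlying segment must be /z/; voiced fricatives become stops word-finally, yielding [d] there.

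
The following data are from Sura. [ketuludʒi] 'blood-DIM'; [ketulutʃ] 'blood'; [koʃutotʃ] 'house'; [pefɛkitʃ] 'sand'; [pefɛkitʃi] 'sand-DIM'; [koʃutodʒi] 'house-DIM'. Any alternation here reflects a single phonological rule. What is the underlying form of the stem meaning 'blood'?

/ketuludʒ/

The root 'blood' surfaces as [ketuludʒi] and [ketulutʃ], with a stem-final [dʒ] ~ [tʃ] alternation.
If /tʃ/ were underlying and a rule turned it into [dʒ] before the DIM suffix, 'sand' would also alternate; but it has [tʃ] in both [pefɛkitʃi] and [pefɛkitʃ].
So /dʒ/ is underlying, and a rule of word-final obstruent devoicing — voiced obstruents become voiceless word-finally — gives [tʃ].
Hence 'blood' is /ketuludʒ/ underlyingly.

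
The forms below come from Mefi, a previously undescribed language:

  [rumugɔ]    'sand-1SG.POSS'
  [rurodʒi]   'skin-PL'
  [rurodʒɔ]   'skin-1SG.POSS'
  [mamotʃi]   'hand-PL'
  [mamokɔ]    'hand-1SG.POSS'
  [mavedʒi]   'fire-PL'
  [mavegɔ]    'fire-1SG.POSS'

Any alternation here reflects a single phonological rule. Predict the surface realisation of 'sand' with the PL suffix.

'fire' shows [dʒ] ~ [g] at the end of the stem ([mavedʒi] vs [mavegɔ]).
The stem 'skin' ([rurodʒi], [rurodʒɔ]) shows [dʒ] unchanged in both environments, so [dʒ] cannot be basic with [g] derived before the 1SG.POSS suffix.
The alternation reflects palatalization before a front vowel: /k/ and /g/ become palato-alveolar [tʃ] and [dʒ] before a front vowel. /g/ is underlying.
The one attested form of 'sand', [rumugɔ], shows underlying /rumug/. Applying the same rule before a front vowel gives [rumudʒi].

[rumudʒi]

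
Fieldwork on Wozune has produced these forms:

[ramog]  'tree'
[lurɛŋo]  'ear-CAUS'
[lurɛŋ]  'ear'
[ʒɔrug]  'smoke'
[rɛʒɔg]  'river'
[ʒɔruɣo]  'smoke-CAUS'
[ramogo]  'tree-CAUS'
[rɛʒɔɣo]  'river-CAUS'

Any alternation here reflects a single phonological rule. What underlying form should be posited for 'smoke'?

/ʒɔruɣ/

'smoke' shows [g] ~ [ɣ] at the end of the stem ([ʒɔrug] vs [ʒɔruɣo]).
Compare 'tree', with invariant [g] in [ramog] and [ramogo]: an analysis with underlying /g/ and a rule producing [ɣ] before the CAUS suffix would wrongly predict alternation here too.
So /ɣ/ is underlying, and a rule of word-final hardening — voiced fricatives become stops word-finally — gives [g].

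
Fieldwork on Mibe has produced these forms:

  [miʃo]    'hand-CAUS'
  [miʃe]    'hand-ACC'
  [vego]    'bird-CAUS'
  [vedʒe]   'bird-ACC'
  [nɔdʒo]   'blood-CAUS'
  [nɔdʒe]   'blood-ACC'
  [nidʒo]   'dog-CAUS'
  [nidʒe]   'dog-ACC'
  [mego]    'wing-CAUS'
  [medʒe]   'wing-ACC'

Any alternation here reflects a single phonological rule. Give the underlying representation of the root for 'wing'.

/meg/

In [mego] and [medʒe] the final segment of 'wing' alternates: [g] ~ [dʒ].
If /dʒ/ were underlying and a rule turned it into [g] before the CAUS suffix, 'dog' would also alternate; but it has [dʒ] in both [nidʒo] and [nidʒe].
So /g/ is underlying, and a rule of palatalization before a front vowel — /g/ becomes palato-alveolar [dʒ] before a front vowel — gives [dʒ].
The underlying form of 'wing' is therefore /meg/.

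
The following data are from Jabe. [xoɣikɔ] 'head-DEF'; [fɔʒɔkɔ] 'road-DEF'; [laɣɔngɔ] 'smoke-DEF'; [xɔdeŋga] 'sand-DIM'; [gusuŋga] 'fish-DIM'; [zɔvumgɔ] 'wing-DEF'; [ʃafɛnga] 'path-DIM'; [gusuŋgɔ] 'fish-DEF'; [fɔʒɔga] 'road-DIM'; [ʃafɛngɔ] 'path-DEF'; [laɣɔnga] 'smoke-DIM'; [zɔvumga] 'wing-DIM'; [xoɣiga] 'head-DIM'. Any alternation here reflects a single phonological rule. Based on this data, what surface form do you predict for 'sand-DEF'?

The DEF suffix surfaces as [-gɔ] and [-kɔ], depending on the final segment of the stem.
By contrast the DIM suffix keeps its initial [g] throughout — that segment must be underlying.
The DEF suffix is therefore /-kɔ/ underlyingly, with post-nasal voicing: voiceless stops become voiced after a nasal.
After 'sand', which ends in a nasal, the suffix surfaces as [-gɔ], giving [xɔdeŋgɔ].

[xɔdeŋgɔ]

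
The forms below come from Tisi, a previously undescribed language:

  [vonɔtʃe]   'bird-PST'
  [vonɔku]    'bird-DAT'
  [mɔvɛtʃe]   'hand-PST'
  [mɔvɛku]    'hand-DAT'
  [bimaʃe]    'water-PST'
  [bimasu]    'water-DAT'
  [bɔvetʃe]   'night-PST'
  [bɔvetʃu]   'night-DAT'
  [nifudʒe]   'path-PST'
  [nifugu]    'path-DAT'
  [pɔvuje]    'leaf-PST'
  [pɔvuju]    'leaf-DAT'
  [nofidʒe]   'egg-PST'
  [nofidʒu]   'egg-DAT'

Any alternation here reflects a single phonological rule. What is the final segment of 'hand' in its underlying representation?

/k/

'hand' shows [tʃ] ~ [k] at the end of the stem ([mɔvɛtʃe] vs [mɔvɛku]).
Compare 'night', with invariant [tʃ] in [bɔvetʃe] and [bɔvetʃu]: an analysis with underlying /tʃ/ and a rule producing [k] before the DAT suffix would wrongly predict alternation here too.
The underlying segment must be /k/; /k/, /g/ and /s/ become palato-alveolar [tʃ], [dʒ] and [ʃ] before a front vowel, yielding [tʃ] there.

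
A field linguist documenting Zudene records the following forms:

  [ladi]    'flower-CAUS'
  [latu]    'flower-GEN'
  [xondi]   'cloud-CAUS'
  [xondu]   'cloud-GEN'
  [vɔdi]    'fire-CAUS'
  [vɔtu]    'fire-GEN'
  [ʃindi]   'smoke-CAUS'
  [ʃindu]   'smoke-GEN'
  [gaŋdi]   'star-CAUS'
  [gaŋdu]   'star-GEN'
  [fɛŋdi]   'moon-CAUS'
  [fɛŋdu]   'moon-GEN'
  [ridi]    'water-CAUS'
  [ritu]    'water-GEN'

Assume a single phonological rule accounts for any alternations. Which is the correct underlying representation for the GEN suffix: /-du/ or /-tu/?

/-tu/

The GEN morpheme has two allomorphs, [-du] and [-tu].
By contrast the CAUS suffix keeps its initial [d] throughout — that segment must be underlying.
So the underlying form is /-tu/, and voiceless stops become voiced after a nasal.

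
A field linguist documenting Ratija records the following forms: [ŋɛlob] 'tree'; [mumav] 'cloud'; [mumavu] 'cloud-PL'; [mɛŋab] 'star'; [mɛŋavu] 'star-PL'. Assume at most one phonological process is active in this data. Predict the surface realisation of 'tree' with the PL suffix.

[ŋɛlovu]

'star' shows [b] ~ [v] at the end of the stem ([mɛŋab] vs [mɛŋavu]).
The stem 'cloud' ([mumav], [mumavu]) shows [v] unchanged in both environments, so [v] cannot be basic with [b] derived in isolation.
So /b/ is underlying, and a rule of intervocalic spirantization — voiced stops become fricatives between vowels — gives [v].
The one attested form of 'tree', [ŋɛlob], shows underlying /ŋɛlob/. Applying the same rule between vowels gives [ŋɛlovu].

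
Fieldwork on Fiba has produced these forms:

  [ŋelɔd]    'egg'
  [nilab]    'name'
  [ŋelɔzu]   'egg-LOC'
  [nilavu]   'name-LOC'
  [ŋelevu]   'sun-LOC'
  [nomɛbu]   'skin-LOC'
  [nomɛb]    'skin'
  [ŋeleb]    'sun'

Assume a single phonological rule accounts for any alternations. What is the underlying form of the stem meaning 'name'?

The root 'name' surfaces as [nilavu] and [nilab], with a stem-final [v] ~ [b] alternation.
But 'skin' keeps [b] in both environments ([nomɛbu], [nomɛb]), so there is no rule changing /b/ to [v] before the LOC suffix.
The alternation reflects word-final hardening: voiced fricatives become stops word-finally. /v/ is underlying.
So 'name' = /nilav/.

/nilav/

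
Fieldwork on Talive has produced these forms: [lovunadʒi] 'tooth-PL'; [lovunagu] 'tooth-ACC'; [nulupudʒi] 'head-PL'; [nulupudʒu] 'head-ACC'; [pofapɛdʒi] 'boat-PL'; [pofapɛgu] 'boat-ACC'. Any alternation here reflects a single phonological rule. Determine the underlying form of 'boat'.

/pofapɛg/

The root 'boat' surfaces as [pofapɛdʒi] and [pofapɛgu], with a stem-final [dʒ] ~ [g] alternation.
The stem 'head' ([nulupudʒi], [nulupudʒu]) shows [dʒ] unchanged in both environments, so [dʒ] cannot be basic with [g] derived before the ACC suffix.
The underlying segment must be /g/; /g/ becomes palato-alveolar [dʒ] before a front vowel, yielding [dʒ] there.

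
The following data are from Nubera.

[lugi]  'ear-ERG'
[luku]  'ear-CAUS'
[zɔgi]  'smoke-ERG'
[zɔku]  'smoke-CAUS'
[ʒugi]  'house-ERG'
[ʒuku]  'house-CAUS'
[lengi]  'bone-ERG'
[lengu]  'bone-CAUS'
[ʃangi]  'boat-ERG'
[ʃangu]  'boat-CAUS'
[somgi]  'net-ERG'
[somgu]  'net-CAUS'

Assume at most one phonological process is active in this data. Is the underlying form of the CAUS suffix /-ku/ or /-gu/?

The CAUS morpheme has two allomorphs, [-gu] and [-ku].
The ERG suffix, which begins with [g], is invariant after every stem; so [g] is not altered by any rule here.
So the underlying form is /-ku/, and voiceless stops become voiced after a nasal.

/-ku/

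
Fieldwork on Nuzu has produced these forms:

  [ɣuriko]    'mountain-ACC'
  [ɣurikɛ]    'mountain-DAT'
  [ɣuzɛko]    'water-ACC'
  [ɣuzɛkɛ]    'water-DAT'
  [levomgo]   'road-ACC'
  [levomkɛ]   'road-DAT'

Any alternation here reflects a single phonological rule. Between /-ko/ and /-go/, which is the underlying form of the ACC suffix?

The ACC suffix surfaces as [-go] and [-ko], depending on the final segment of the stem.
The DAT suffix, which begins with [k], is invariant after every stem; so [k] is not altered by any rule here.
The ACC suffix is therefore /-go/ underlyingly, with post-vocalic devoicing: voiced stops become voiceless after a vowel.

/-go/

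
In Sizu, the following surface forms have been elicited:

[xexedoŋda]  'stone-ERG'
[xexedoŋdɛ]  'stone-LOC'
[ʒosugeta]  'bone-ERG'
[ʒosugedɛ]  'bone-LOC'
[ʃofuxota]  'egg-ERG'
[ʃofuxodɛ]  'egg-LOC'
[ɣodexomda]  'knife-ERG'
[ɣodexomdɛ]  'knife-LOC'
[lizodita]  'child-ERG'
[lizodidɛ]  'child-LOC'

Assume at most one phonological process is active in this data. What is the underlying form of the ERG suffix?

The ERG morpheme has two allomorphs, [-da] and [-ta].
The LOC suffix, which begins with [d], is invariant after every stem; so [d] is not altered by any rule here.
So the underlying form is /-ta/, and voiceless stops become voiced after a nasal.

/-ta/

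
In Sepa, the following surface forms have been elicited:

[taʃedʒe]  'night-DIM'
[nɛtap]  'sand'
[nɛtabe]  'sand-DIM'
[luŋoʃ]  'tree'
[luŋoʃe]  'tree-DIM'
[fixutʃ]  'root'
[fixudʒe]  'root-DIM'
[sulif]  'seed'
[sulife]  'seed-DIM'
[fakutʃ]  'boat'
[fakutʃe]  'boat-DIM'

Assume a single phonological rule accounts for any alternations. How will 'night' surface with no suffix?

[taʃetʃ]

'root' shows [tʃ] ~ [dʒ] at the end of the stem ([fixutʃ] vs [fixudʒe]).
If /tʃ/ were underlying and a rule turned it into [dʒ] before the DIM suffix, 'boat' would also alternate; but it has [tʃ] in both [fakutʃ] and [fakutʃe].
Therefore /dʒ/ is basic and [tʃ] is derived by word-final obstruent devoicing (voiced obstruents become voiceless word-finally).
The one attested form of 'night', [taʃedʒe], shows underlying /taʃedʒ/. Applying the same rule word-finally gives [taʃetʃ].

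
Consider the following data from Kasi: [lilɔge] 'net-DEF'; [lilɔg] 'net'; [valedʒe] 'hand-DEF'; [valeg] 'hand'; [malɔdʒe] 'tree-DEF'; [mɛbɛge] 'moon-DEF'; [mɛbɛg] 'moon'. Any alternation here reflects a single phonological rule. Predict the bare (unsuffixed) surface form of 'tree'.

[malɔg]

The stem for 'hand' ends in [dʒ] in [valedʒe] but [g] in [valeg].
Compare 'moon', with invariant [g] in [mɛbɛge] and [mɛbɛg]: an analysis with underlying /g/ and a rule producing [dʒ] before the DEF suffix would wrongly predict alternation here too.
So /dʒ/ is underlying, and a rule of depalatalization — palato-alveolar /dʒ/ becomes [g] when no front vowel follows — gives [g].
The one attested form of 'tree', [malɔdʒe], shows underlying /malɔdʒ/. Applying the same rule when no front vowel follows gives [malɔg].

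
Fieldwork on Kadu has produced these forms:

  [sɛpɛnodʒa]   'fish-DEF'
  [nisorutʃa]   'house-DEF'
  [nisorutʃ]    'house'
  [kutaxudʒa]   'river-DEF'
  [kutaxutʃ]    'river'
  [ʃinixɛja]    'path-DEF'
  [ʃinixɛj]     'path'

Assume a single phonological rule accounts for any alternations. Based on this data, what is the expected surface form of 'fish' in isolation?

'river' shows [dʒ] ~ [tʃ] at the end of the stem ([kutaxudʒa] vs [kutaxutʃ]).
But 'house' keeps [tʃ] in both environments ([nisorutʃa], [nisorutʃ]), so there is no rule changing /tʃ/ to [dʒ] before the DEF suffix.
Therefore /dʒ/ is basic and [tʃ] is derived by word-final obstruent devoicing (voiced obstruents become voiceless word-finally).
The one attested form of 'fish', [sɛpɛnodʒa], shows underlying /sɛpɛnodʒ/. Applying the same rule word-finally gives [sɛpɛnotʃ].

[sɛpɛnotʃ]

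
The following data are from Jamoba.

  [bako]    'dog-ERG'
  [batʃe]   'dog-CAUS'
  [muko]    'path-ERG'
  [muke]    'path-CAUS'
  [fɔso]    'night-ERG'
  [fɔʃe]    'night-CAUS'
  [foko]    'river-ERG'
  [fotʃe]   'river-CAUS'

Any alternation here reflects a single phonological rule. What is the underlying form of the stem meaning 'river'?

The stem for 'river' ends in [k] in [foko] but [tʃ] in [fotʃe].
But 'path' keeps [k] in both environments ([muko], [muke]), so there is no rule changing /k/ to [tʃ] before the CAUS suffix.
The underlying segment must be /tʃ/; palato-alveolar /tʃ/ and /ʃ/ become [k] and [s] when no front vowel follows, yielding [k] there.
Hence 'river' is /fotʃ/ underlyingly.

/fotʃ/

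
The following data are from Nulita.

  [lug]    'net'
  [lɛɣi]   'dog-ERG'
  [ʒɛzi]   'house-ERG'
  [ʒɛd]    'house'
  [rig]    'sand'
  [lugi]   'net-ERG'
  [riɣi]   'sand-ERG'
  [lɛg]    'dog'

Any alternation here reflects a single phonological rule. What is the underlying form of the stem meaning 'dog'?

In [lɛg] and [lɛɣi] the final segment of 'dog' alternates: [g] ~ [ɣ].
Compare 'net', with invariant [g] in [lug] and [lugi]: an analysis with underlying /g/ and a rule producing [ɣ] before the ERG suffix would wrongly predict alternation here too.
Therefore /ɣ/ is basic and [g] is derived by word-final hardening (voiced fricatives become stops word-finally).

/lɛɣ/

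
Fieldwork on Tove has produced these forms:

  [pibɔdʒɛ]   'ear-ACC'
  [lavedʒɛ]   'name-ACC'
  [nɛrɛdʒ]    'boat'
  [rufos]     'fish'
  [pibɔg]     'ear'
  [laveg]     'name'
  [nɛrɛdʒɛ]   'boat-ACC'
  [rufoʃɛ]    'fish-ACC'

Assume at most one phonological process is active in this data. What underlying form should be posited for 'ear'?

/pibɔg/

'ear' shows [dʒ] ~ [g] at the end of the stem ([pibɔdʒɛ] vs [pibɔg]).
If /dʒ/ were underlying and a rule turned it into [g] in isolation, 'boat' would also alternate; but it has [dʒ] in both [nɛrɛdʒɛ] and [nɛrɛdʒ].
So /g/ is underlying, and a rule of palatalization before a front vowel — /g/ and /s/ become palato-alveolar [dʒ] and [ʃ] before a front vowel — gives [dʒ].
So 'ear' = /pibɔg/.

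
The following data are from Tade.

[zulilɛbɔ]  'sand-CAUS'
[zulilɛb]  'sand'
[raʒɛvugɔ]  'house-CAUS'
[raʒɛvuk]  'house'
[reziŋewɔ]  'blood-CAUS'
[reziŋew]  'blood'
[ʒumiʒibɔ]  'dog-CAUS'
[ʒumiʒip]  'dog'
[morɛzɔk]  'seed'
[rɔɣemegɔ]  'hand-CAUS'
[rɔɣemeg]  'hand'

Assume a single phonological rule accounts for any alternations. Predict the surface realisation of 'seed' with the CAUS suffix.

In [raʒɛvugɔ] and [raʒɛvuk] the final segment of 'house' alternates: [g] ~ [k].
The stem 'hand' ([rɔɣemegɔ], [rɔɣemeg]) shows [g] unchanged in both environments, so [g] cannot be basic with [k] derived in isolation.
The alternation reflects intervocalic voicing: voiceless stops become voiced between vowels. /k/ is underlying.
The one attested form of 'seed', [morɛzɔk], shows underlying /morɛzɔk/. Applying the same rule between vowels gives [morɛzɔgɔ].

[morɛzɔgɔ]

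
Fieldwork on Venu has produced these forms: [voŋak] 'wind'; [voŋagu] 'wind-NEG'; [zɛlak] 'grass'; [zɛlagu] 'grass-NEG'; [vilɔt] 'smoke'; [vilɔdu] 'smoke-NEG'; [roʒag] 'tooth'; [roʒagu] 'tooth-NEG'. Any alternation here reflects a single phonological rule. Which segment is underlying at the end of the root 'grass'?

/k/

'grass' shows [k] ~ [g] at the end of the stem ([zɛlak] vs [zɛlagu]).
The stem 'tooth' ([roʒag], [roʒagu]) shows [g] unchanged in both environments, so [g] cannot be basic with [k] derived in isolation.
Therefore /k/ is basic and [g] is derived by intervocalic voicing (voiceless stops become voiced between vowels).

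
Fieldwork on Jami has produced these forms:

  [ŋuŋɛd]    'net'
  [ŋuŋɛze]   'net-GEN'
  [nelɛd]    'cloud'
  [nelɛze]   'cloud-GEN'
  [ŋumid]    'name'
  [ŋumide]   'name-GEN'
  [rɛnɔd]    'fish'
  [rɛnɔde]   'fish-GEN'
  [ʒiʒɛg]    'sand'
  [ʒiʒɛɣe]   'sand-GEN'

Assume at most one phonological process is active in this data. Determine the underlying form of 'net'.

The stem for 'net' ends in [d] in [ŋuŋɛd] but [z] in [ŋuŋɛze].
But 'name' keeps [d] in both environments ([ŋumid], [ŋumide]), so there is no rule changing /d/ to [z] before the GEN suffix.
Therefore /z/ is basic and [d] is derived by word-final hardening (voiced fricatives become stops word-finally).
So 'net' = /ŋuŋɛz/.

/ŋuŋɛz/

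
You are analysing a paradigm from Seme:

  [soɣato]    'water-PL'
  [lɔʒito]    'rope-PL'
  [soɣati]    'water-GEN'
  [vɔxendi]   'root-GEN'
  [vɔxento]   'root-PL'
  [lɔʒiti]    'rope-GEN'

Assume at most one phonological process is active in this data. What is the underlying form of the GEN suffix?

The GEN suffix surfaces as [-di] and [-ti], depending on the final segment of the stem.
By contrast the PL suffix keeps its initial [t] throughout — that segment must be underlying.
The GEN suffix is therefore /-di/ underlyingly, with post-vocalic devoicing: voiced stops become voiceless after a vowel.

/-di/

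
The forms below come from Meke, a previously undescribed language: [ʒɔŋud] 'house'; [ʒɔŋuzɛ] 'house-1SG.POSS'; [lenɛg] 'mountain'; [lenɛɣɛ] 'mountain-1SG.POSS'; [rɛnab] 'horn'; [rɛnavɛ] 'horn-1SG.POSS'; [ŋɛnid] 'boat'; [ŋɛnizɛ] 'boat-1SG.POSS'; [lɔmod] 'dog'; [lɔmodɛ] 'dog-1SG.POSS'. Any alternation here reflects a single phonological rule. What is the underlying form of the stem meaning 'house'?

/ʒɔŋuz/

'house' shows [d] ~ [z] at the end of the stem ([ʒɔŋud] vs [ʒɔŋuzɛ]).
If /d/ were underlying and a rule turned it into [z] before the 1SG.POSS suffix, 'dog' would also alternate; but it has [d] in both [lɔmod] and [lɔmodɛ].
The alternation reflects word-final hardening: voiced fricatives become stops word-finally. /z/ is underlying.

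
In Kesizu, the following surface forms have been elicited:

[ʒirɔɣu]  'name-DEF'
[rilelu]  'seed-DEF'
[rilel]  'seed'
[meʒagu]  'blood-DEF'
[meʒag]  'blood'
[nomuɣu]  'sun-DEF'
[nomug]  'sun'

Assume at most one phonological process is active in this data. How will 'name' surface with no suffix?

The root 'sun' surfaces as [nomuɣu] and [nomug], with a stem-final [ɣ] ~ [g] alternation.
Compare 'blood', with invariant [g] in [meʒagu] and [meʒag]: an analysis with underlying /g/ and a rule producing [ɣ] before the DEF suffix would wrongly predict alternation here too.
The underlying segment must be /ɣ/; voiced fricatives become stops word-finally, yielding [g] there.
The one attested form of 'name', [ʒirɔɣu], shows underlying /ʒirɔɣ/. Applying the same rule word-finally gives [ʒirɔg].

[ʒirɔg]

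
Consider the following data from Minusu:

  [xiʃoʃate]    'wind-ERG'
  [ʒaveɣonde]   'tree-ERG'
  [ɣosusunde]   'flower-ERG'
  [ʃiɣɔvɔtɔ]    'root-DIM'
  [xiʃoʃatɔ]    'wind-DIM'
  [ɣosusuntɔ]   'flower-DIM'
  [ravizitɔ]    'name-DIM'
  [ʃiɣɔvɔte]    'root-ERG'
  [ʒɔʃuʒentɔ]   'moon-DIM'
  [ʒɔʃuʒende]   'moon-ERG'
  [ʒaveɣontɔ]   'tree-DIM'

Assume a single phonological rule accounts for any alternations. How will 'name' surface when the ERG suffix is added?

The ERG morpheme has two allomorphs, [-de] and [-te].
By contrast the DIM suffix keeps its initial [t] throughout — that segment must be underlying.
So the underlying form is /-de/, and voiced stops become voiceless after a vowel.
After 'name', which ends in a vowel, the suffix surfaces as [-te], giving [ravizite].

[ravizite]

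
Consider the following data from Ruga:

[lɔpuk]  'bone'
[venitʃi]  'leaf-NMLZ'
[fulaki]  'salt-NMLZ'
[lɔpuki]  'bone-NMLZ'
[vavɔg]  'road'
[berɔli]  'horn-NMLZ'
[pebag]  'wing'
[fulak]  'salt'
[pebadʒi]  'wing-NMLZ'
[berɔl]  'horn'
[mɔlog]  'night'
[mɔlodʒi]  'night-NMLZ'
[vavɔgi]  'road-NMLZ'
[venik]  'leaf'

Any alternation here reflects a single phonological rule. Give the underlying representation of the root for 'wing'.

In [pebag] and [pebadʒi] the final segment of 'wing' alternates: [g] ~ [dʒ].
The stem 'road' ([vavɔg], [vavɔgi]) shows [g] unchanged in both environments, so [g] cannot be basic with [dʒ] derived before the NMLZ suffix.
The underlying segment must be /dʒ/; palato-alveolar /tʃ/ and /dʒ/ become [k] and [g] when no front vowel follows, yielding [g] there.
Hence 'wing' is /pebadʒ/ underlyingly.

/pebadʒ/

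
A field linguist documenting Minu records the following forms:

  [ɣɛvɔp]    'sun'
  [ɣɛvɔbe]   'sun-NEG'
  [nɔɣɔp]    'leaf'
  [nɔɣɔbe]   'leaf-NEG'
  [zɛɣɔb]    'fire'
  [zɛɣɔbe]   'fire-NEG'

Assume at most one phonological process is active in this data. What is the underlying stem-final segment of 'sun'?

/p/

The root 'sun' surfaces as [ɣɛvɔp] and [ɣɛvɔbe], with a stem-final [p] ~ [b] alternation.
If /b/ were underlying and a rule turned it into [p] in isolation, 'fire' would also alternate; but it has [b] in both [zɛɣɔb] and [zɛɣɔbe].
So /p/ is underlying, and a rule of intervocalic voicing — voiceless stops become voiced between vowels — gives [b].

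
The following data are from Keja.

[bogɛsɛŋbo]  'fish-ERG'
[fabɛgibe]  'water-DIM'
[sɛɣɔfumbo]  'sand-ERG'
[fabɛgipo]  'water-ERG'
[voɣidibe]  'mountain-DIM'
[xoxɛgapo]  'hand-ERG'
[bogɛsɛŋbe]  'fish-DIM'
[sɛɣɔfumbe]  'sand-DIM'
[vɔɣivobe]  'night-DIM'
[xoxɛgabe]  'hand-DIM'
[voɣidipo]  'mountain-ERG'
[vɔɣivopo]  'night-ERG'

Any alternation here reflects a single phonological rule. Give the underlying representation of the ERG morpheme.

The ERG suffix surfaces as [-bo] and [-po], depending on the final segment of the stem.
The DIM suffix, which begins with [b], is invariant after every stem; so [b] is not altered by any rule here.
The ERG suffix is therefore /-po/ underlyingly, with post-nasal voicing: voiceless stops become voiced after a nasal.

/-po/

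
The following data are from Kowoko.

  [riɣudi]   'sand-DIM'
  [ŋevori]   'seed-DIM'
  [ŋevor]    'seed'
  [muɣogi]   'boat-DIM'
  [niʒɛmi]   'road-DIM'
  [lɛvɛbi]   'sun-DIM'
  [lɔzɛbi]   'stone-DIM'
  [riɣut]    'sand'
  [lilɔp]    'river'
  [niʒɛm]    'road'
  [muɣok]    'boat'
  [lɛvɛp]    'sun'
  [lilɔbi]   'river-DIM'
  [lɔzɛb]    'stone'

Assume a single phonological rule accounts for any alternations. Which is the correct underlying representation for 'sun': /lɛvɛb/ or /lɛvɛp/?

/lɛvɛp/

'sun' shows [p] ~ [b] at the end of the stem ([lɛvɛp] vs [lɛvɛbi]).
Compare 'stone', with invariant [b] in [lɔzɛb] and [lɔzɛbi]: an analysis with underlying /b/ and a rule producing [p] in isolation would wrongly predict alternation here too.
Therefore /p/ is basic and [b] is derived by intervocalic voicing (voiceless stops become voiced between vowels).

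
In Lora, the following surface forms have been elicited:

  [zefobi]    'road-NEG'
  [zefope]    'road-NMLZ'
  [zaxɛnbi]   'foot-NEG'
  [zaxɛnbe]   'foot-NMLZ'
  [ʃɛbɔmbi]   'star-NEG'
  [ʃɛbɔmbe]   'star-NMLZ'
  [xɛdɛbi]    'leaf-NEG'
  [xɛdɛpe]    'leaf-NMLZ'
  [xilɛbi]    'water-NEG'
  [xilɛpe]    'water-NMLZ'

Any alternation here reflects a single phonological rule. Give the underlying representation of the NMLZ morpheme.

The NMLZ suffix surfaces as [-be] and [-pe], depending on the final segment of the stem.
By contrast the NEG suffix keeps its initial [b] throughout — that segment must be underlying.
The NMLZ suffix is therefore /-pe/ underlyingly, with post-nasal voicing: voiceless stops become voiced after a nasal.

/-pe/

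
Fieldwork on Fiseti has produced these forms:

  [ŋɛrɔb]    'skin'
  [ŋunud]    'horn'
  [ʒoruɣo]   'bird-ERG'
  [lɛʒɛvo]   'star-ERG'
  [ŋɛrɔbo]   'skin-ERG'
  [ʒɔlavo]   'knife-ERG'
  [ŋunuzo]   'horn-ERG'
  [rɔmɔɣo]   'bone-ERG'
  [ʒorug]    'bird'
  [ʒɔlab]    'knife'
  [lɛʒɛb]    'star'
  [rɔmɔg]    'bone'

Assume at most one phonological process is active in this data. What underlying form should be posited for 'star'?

/lɛʒɛv/

The root 'star' surfaces as [lɛʒɛb] and [lɛʒɛvo], with a stem-final [b] ~ [v] alternation.
Compare 'skin', with invariant [b] in [ŋɛrɔb] and [ŋɛrɔbo]: an analysis with underlying /b/ and a rule producing [v] before the ERG suffix would wrongly predict alternation here too.
The underlying segment must be /v/; voiced fricatives become stops word-finally, yielding [b] there.
So 'star' = /lɛʒɛv/.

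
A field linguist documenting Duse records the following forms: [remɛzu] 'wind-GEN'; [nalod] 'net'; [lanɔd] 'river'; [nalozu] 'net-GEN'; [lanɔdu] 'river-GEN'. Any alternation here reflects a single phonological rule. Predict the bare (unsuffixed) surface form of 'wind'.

[remɛd]

The stem for 'net' ends in [z] in [nalozu] but [d] in [nalod].
But 'river' keeps [d] in both environments ([lanɔdu], [lanɔd]), so there is no rule changing /d/ to [z] before the GEN suffix.
So /z/ is underlying, and a rule of word-final hardening — voiced fricatives become stops word-finally — gives [d].
The one attested form of 'wind', [remɛzu], shows underlying /remɛz/. Applying the same rule word-finally gives [remɛd].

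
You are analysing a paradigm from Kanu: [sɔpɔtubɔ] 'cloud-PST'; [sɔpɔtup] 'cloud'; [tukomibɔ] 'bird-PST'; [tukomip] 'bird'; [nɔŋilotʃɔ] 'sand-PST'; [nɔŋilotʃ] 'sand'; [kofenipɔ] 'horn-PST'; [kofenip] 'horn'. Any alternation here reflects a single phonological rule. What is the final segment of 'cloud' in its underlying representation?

The stem for 'cloud' ends in [b] in [sɔpɔtubɔ] but [p] in [sɔpɔtup].
If /p/ were underlying and a rule turned it into [b] before the PST suffix, 'horn' would also alternate; but it has [p] in both [kofenipɔ] and [kofenip].
The alternation reflects word-final obstruent devoicing: voiced obstruents become voiceless word-finally. /b/ is underlying.

/b/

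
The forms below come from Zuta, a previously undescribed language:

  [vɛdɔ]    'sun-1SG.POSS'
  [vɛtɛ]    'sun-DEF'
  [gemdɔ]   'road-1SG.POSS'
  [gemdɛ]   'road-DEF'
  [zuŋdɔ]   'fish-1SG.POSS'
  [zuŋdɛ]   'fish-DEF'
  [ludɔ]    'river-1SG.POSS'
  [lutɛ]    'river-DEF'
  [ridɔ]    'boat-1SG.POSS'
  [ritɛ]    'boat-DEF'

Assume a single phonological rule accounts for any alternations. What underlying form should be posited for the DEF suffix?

/-tɛ/

The DEF morpheme has two allomorphs, [-dɛ] and [-tɛ].
The 1SG.POSS suffix, which begins with [d], is invariant after every stem; so [d] is not altered by any rule here.
The DEF suffix is therefore /-tɛ/ underlyingly, with post-nasal voicing: voiceless stops become voiced after a nasal.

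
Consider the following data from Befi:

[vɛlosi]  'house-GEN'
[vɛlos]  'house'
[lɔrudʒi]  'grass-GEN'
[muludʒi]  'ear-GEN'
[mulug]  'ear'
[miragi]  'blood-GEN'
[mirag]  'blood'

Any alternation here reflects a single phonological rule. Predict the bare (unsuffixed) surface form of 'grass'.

In [muludʒi] and [mulug] the final segment of 'ear' alternates: [dʒ] ~ [g].
But 'blood' keeps [g] in both environments ([miragi], [mirag]), so there is no rule changing /g/ to [dʒ] before the GEN suffix.
So /dʒ/ is underlying, and a rule of depalatalization — palato-alveolar /dʒ/ becomes [g] when no front vowel follows — gives [g].
The one attested form of 'grass', [lɔrudʒi], shows underlying /lɔrudʒ/. Applying the same rule when no front vowel follows gives [lɔrug].

[lɔrug]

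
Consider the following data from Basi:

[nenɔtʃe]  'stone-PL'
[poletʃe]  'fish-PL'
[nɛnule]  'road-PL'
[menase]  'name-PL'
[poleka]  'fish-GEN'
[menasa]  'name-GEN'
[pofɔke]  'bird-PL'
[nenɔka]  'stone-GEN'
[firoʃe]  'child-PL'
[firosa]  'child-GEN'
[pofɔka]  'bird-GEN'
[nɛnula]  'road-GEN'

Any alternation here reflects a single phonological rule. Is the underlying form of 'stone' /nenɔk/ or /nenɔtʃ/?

The root 'stone' surfaces as [nenɔtʃe] and [nenɔka], with a stem-final [tʃ] ~ [k] alternation.
Compare 'bird', with invariant [k] in [pofɔke] and [pofɔka]: an analysis with underlying /k/ and a rule producing [tʃ] before the PL suffix would wrongly predict alternation here too.
Therefore /tʃ/ is basic and [k] is derived by depalatalization (palato-alveolar /tʃ/ and /ʃ/ become [k] and [s] when no front vowel follows).

/nenɔtʃ/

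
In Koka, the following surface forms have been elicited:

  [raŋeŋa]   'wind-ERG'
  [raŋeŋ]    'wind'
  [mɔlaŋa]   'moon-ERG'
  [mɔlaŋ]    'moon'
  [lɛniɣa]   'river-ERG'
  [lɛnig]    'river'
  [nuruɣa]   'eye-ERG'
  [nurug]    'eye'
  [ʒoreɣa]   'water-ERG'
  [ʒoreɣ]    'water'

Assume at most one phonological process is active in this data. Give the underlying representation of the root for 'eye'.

/nurug/

In [nuruɣa] and [nurug] the final segment of 'eye' alternates: [ɣ] ~ [g].
Compare 'water', with invariant [ɣ] in [ʒoreɣa] and [ʒoreɣ]: an analysis with underlying /ɣ/ and a rule producing [g] in isolation would wrongly predict alternation here too.
The underlying segment must be /g/; voiced stops become fricatives between vowels, yielding [ɣ] there.
So 'eye' = /nurug/.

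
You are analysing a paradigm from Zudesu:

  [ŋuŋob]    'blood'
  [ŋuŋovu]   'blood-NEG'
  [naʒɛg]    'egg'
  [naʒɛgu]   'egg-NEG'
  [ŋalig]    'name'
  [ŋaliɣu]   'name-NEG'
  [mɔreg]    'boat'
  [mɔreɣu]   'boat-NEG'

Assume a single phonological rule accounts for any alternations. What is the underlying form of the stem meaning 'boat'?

/mɔreɣ/

'boat' shows [g] ~ [ɣ] at the end of the stem ([mɔreg] vs [mɔreɣu]).
Compare 'egg', with invariant [g] in [naʒɛg] and [naʒɛgu]: an analysis with underlying /g/ and a rule producing [ɣ] before the NEG suffix would wrongly predict alternation here too.
The underlying segment must be /ɣ/; voiced fricatives become stops word-finally, yielding [g] there.
Hence 'boat' is /mɔreɣ/ underlyingly.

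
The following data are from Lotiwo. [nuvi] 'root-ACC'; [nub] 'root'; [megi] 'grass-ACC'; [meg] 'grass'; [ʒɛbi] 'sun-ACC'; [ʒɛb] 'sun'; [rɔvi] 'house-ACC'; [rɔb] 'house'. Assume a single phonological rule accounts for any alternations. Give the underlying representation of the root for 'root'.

/nuv/

In [nuvi] and [nub] the final segment of 'root' alternates: [v] ~ [b].
The stem 'sun' ([ʒɛbi], [ʒɛb]) shows [b] unchanged in both environments, so [b] cannot be basic with [v] derived before the ACC suffix.
The alternation reflects word-final hardening: voiced fricatives become stops word-finally. /v/ is underlying.
Hence 'root' is /nuv/ underlyingly.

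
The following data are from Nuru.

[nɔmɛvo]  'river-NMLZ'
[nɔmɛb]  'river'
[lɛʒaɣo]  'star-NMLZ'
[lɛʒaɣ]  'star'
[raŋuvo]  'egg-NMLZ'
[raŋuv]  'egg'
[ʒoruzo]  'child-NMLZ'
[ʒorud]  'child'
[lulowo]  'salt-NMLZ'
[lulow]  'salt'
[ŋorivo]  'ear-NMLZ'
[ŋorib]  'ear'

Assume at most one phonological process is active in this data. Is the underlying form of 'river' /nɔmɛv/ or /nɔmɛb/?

'river' shows [v] ~ [b] at the end of the stem ([nɔmɛvo] vs [nɔmɛb]).
If /v/ were underlying and a rule turned it into [b] in isolation, 'egg' would also alternate; but it has [v] in both [raŋuvo] and [raŋuv].
The underlying segment must be /b/; voiced stops become fricatives between vowels, yielding [v] there.

/nɔmɛb/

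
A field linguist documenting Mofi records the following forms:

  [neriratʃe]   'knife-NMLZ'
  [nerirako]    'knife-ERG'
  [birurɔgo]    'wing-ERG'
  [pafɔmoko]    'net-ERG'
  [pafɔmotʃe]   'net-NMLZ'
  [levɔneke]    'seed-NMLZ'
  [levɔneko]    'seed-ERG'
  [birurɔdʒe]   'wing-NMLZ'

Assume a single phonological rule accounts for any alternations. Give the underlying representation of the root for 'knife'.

In [neriratʃe] and [nerirako] the final segment of 'knife' alternates: [tʃ] ~ [k].
Compare 'seed', with invariant [k] in [levɔneke] and [levɔneko]: an analysis with underlying /k/ and a rule producing [tʃ] before the NMLZ suffix would wrongly predict alternation here too.
The underlying segment must be /tʃ/; palato-alveolar /tʃ/ and /dʒ/ become [k] and [g] when no front vowel follows, yielding [k] there.

/neriratʃ/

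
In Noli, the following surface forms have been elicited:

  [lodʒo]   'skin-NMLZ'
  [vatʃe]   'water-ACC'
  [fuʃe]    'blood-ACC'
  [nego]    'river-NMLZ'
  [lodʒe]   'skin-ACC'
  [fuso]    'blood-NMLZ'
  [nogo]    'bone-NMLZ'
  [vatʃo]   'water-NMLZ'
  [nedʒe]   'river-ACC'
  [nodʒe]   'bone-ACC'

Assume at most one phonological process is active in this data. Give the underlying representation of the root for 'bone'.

The root 'bone' surfaces as [nodʒe] and [nogo], with a stem-final [dʒ] ~ [g] alternation.
But 'skin' keeps [dʒ] in both environments ([lodʒe], [lodʒo]), so there is no rule changing /dʒ/ to [g] before the NMLZ suffix.
The alternation reflects palatalization before a front vowel: /g/ and /s/ become palato-alveolar [dʒ] and [ʃ] before a front vowel. /g/ is underlying.

/nog/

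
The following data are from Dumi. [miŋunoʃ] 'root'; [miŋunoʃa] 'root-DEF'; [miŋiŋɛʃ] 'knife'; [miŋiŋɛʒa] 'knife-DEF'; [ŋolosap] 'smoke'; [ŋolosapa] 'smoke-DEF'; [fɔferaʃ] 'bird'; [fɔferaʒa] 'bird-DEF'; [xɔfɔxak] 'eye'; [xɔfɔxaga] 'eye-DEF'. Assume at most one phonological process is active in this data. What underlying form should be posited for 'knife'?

The root 'knife' surfaces as [miŋiŋɛʃ] and [miŋiŋɛʒa], with a stem-final [ʃ] ~ [ʒ] alternation.
Compare 'root', with invariant [ʃ] in [miŋunoʃ] and [miŋunoʃa]: an analysis with underlying /ʃ/ and a rule producing [ʒ] before the DEF suffix would wrongly predict alternation here too.
The underlying segment must be /ʒ/; voiced obstruents become voiceless word-finally, yielding [ʃ] there.

/miŋiŋɛʒ/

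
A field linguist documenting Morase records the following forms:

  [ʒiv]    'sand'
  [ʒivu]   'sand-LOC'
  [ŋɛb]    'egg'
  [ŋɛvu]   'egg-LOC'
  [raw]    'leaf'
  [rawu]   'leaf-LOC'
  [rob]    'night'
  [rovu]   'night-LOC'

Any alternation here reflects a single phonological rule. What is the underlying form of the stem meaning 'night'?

/rob/

In [rob] and [rovu] the final segment of 'night' alternates: [b] ~ [v].
But 'sand' keeps [v] in both environments ([ʒiv], [ʒivu]), so there is no rule changing /v/ to [b] in isolation.
The alternation reflects intervocalic spirantization: voiced stops become fricatives between vowels. /b/ is underlying.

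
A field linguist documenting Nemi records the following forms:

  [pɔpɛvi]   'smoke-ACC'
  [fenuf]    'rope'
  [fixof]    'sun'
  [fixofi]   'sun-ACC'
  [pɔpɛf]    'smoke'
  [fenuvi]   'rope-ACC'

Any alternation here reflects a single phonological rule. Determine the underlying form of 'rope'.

/fenuv/

'rope' shows [v] ~ [f] at the end of the stem ([fenuvi] vs [fenuf]).
The stem 'sun' ([fixofi], [fixof]) shows [f] unchanged in both environments, so [f] cannot be basic with [v] derived before the ACC suffix.
So /v/ is underlying, and a rule of word-final obstruent devoicing — voiced obstruents become voiceless word-finally — gives [f].
Hence 'rope' is /fenuv/ underlyingly.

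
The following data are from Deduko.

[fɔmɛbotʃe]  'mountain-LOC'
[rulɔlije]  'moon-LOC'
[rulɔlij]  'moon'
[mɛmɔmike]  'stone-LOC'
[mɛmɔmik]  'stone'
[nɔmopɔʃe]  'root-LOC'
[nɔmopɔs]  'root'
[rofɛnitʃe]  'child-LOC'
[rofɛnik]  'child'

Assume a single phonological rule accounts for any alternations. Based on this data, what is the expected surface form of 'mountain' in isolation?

The root 'child' surfaces as [rofɛnitʃe] and [rofɛnik], with a stem-final [tʃ] ~ [k] alternation.
If /k/ were underlying and a rule turned it into [tʃ] before the LOC suffix, 'stone' would also alternate; but it has [k] in both [mɛmɔmike] and [mɛmɔmik].
So /tʃ/ is underlying, and a rule of depalatalization — palato-alveolar /tʃ/ and /ʃ/ become [k] and [s] when no front vowel follows — gives [k].
The one attested form of 'mountain', [fɔmɛbotʃe], shows underlying /fɔmɛbotʃ/. Applying the same rule when no front vowel follows gives [fɔmɛbok].

[fɔmɛbok]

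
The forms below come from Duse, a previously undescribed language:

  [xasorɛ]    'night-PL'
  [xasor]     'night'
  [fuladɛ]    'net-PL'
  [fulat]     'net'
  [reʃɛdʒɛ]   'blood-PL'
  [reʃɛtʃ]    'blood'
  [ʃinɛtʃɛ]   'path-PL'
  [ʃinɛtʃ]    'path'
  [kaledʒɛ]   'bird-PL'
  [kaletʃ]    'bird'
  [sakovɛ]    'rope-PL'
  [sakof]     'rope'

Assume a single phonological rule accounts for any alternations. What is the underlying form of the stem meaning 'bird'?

The root 'bird' surfaces as [kaledʒɛ] and [kaletʃ], with a stem-final [dʒ] ~ [tʃ] alternation.
But 'path' keeps [tʃ] in both environments ([ʃinɛtʃɛ], [ʃinɛtʃ]), so there is no rule changing /tʃ/ to [dʒ] before the PL suffix.
The alternation reflects word-final obstruent devoicing: voiced obstruents become voiceless word-finally. /dʒ/ is underlying.
Hence 'bird' is /kaledʒ/ underlyingly.

/kaledʒ/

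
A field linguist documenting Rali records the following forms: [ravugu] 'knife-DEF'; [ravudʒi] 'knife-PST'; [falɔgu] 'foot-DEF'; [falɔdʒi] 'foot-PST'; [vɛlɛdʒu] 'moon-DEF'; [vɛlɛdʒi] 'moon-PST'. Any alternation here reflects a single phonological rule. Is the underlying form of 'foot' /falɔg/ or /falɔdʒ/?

/falɔg/

The stem for 'foot' ends in [g] in [falɔgu] but [dʒ] in [falɔdʒi].
But 'moon' keeps [dʒ] in both environments ([vɛlɛdʒu], [vɛlɛdʒi]), so there is no rule changing /dʒ/ to [g] before the DEF suffix.
So /g/ is underlying, and a rule of palatalization before a front vowel — /g/ becomes palato-alveolar [dʒ] before a front vowel — gives [dʒ].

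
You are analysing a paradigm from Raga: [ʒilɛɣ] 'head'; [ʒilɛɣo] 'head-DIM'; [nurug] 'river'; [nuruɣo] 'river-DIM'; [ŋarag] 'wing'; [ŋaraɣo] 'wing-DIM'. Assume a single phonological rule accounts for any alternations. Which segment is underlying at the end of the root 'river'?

The root 'river' surfaces as [nurug] and [nuruɣo], with a stem-final [g] ~ [ɣ] alternation.
Compare 'head', with invariant [ɣ] in [ʒilɛɣ] and [ʒilɛɣo]: an analysis with underlying /ɣ/ and a rule producing [g] in isolation would wrongly predict alternation here too.
The underlying segment must be /g/; voiced stops become fricatives between vowels, yielding [ɣ] there.

/g/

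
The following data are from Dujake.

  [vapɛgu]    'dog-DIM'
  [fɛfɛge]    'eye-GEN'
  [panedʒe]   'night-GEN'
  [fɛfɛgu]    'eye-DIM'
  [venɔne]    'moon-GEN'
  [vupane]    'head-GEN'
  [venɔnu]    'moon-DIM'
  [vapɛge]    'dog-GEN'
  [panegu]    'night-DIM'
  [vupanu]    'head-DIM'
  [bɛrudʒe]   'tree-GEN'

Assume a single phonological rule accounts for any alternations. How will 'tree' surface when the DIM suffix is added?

[bɛrugu]

'night' shows [g] ~ [dʒ] at the end of the stem ([panegu] vs [panedʒe]).
If /g/ were underlying and a rule turned it into [dʒ] before the GEN suffix, 'dog' would also alternate; but it has [g] in both [vapɛgu] and [vapɛge].
The alternation reflects depalatalization: palato-alveolar /dʒ/ becomes [g] when no front vowel follows. /dʒ/ is underlying.
The one attested form of 'tree', [bɛrudʒe], shows underlying /bɛrudʒ/. Applying the same rule when no front vowel follows gives [bɛrugu].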